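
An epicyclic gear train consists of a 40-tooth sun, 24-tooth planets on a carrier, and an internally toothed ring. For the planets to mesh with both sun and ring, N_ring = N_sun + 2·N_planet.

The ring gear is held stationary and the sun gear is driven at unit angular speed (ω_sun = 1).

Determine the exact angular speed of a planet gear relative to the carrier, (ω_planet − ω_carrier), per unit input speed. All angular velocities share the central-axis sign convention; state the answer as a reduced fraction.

N_ring = 40 + 2·24 = 88
40(ω_s−ω_c) = −88(ω_r−ω_c),  ω_r=0, ω_s=1
40(1−ω_c) = −88(0−ω_c)  ⇒  128ω_c = 40  ⇒  ω_c = 5/16
sun–planet: 40·(1−5/16) = −24·(ω_p−ω_c)  ⇒  ω_p−ω_c = −(40/24)·(11/16) = -55/48

-55/48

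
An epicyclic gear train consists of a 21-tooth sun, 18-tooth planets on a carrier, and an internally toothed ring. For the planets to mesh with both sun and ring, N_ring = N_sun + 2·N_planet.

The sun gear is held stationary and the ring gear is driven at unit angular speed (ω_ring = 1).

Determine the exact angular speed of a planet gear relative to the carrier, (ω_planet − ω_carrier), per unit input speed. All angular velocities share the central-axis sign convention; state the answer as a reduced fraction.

N_ring = 21 + 2·18 = 57
21(ω_s−ω_c) = −57(ω_r−ω_c),  ω_s=0, ω_r=1
21(0−ω_c) = −57(1−ω_c)  ⇒  78ω_c = 57  ⇒  ω_c = 19/26
sun–planet: 21·(0−19/26) = −18·(ω_p−ω_c)  ⇒  ω_p−ω_c = −(21/18)·(-19/26) = 133/156

133/156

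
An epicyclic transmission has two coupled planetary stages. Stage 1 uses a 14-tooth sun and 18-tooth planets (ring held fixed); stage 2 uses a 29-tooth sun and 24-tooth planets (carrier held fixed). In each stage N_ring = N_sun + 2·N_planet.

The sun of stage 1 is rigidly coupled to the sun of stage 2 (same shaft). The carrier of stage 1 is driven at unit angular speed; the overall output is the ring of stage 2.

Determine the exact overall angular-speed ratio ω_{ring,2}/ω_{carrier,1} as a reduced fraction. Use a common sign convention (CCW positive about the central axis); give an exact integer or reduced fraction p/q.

-928/539

Stage 1: N_ring = 14 + 2·18 = 50
Stage 1: 14(ω_s−ω_c) = −50(ω_r−ω_c),  ω_r=0, ω_c=1
Stage 1: ω_s = 1 − (50/14)(0−1) = 32/7
  ⇒ ω_s¹/ω_c¹ = 32/7
Stage 2: N_ring = 29 + 2·24 = 77
Stage 2: 29(ω_s−ω_c) = −77(ω_r−ω_c),  ω_c=0, ω_s=1
Stage 2: ω_r = 0 − (29/77)(1−0) = -29/77
  ⇒ ω_r²/ω_s² = -29/77
Coupling ω_s² = ω_s¹ ⇒ overall = 32/7 × -29/77 = -928/539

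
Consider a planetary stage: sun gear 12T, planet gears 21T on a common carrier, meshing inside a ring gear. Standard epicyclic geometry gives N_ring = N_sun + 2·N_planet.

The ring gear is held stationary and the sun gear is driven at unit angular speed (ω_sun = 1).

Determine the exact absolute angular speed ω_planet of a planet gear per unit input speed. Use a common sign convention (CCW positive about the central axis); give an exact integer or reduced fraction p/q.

N_ring = 12 + 2·21 = 54
12(ω_s−ω_c) = −54(ω_r−ω_c),  ω_r=0, ω_s=1
12(1−ω_c) = −54(0−ω_c)  ⇒  66ω_c = 12  ⇒  ω_c = 2/11
sun–planet: 12·(1−2/11) = −21·(ω_p−ω_c)  ⇒  ω_p−ω_c = −(12/21)·(9/11) = -36/77
ω_p = 2/11 − 36/77 = -2/7

-2/7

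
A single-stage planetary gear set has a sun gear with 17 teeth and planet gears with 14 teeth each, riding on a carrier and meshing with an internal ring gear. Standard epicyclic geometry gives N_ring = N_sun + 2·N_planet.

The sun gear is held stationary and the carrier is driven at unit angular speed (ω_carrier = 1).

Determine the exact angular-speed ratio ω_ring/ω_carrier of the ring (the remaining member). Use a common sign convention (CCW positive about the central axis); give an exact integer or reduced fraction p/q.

62/45

N_ring = 17 + 2·14 = 45
17(ω_s−ω_c) = −45(ω_r−ω_c),  ω_s=0, ω_c=1
ω_r = 1 − (17/45)(0−1) = 62/45
ω_r/ω_c = 62/45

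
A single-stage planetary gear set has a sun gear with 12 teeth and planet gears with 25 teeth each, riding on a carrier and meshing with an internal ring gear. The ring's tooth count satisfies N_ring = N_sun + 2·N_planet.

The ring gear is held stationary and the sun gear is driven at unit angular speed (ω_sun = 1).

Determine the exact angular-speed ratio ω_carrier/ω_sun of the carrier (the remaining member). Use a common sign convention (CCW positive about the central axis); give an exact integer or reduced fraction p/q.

6/37

N_ring = 12 + 2·25 = 62
12(ω_s−ω_c) = −62(ω_r−ω_c),  ω_r=0, ω_s=1
12(1−ω_c) = −62(0−ω_c)  ⇒  74ω_c = 12  ⇒  ω_c = 6/37
ω_c/ω_s = 6/37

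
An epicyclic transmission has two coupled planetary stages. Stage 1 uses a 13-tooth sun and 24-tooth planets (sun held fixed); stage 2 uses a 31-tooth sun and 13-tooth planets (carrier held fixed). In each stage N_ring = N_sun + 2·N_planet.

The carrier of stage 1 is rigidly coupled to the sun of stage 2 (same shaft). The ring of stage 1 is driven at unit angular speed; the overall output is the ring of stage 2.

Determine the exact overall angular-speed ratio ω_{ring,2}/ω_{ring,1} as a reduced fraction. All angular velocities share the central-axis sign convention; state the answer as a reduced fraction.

-1891/4218

Stage 1: N_ring = 13 + 2·24 = 61
Stage 1: 13(ω_s−ω_c) = −61(ω_r−ω_c),  ω_s=0, ω_r=1
Stage 1: 13(0−ω_c) = −61(1−ω_c)  ⇒  74ω_c = 61  ⇒  ω_c = 61/74
  ⇒ ω_c¹/ω_r¹ = 61/74
Stage 2: N_ring = 31 + 2·13 = 57
Stage 2: 31(ω_s−ω_c) = −57(ω_r−ω_c),  ω_c=0, ω_s=1
Stage 2: ω_r = 0 − (31/57)(1−0) = -31/57
  ⇒ ω_r²/ω_s² = -31/57
Coupling ω_s² = ω_c¹ ⇒ overall = 61/74 × -31/57 = -1891/4218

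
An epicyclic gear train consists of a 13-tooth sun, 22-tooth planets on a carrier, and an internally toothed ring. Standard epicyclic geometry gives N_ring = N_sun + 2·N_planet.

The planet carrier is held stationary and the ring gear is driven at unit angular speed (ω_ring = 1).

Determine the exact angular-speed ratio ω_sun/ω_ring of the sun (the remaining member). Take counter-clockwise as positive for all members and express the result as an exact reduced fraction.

-57/13

N_ring = 13 + 2·22 = 57
13(ω_s−ω_c) = −57(ω_r−ω_c),  ω_c=0, ω_r=1
ω_s = 0 − (57/13)(1−0) = -57/13
ω_s/ω_r = -57/13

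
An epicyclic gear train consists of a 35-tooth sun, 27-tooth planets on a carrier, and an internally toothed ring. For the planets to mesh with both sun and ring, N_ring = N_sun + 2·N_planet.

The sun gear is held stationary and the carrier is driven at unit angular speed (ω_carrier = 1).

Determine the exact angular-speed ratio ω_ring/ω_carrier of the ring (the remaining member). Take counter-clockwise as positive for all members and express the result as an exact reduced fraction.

124/89

N_ring = 35 + 2·27 = 89
35(ω_s−ω_c) = −89(ω_r−ω_c),  ω_s=0, ω_c=1
ω_r = 1 − (35/89)(0−1) = 124/89
ω_r/ω_c = 124/89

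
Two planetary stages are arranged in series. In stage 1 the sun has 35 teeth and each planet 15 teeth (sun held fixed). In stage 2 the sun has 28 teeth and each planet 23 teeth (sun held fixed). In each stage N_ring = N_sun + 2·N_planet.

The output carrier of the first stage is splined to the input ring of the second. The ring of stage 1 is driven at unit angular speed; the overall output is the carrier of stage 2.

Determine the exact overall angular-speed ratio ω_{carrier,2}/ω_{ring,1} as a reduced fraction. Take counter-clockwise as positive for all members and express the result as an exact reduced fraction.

Stage 1: N_ring = 35 + 2·15 = 65
Stage 1: 35(ω_s−ω_c) = −65(ω_r−ω_c),  ω_s=0, ω_r=1
Stage 1: 35(0−ω_c) = −65(1−ω_c)  ⇒  100ω_c = 65  ⇒  ω_c = 13/20
  ⇒ ω_c¹/ω_r¹ = 13/20
Stage 2: N_ring = 28 + 2·23 = 74
Stage 2: 28(ω_s−ω_c) = −74(ω_r−ω_c),  ω_s=0, ω_r=1
Stage 2: 28(0−ω_c) = −74(1−ω_c)  ⇒  102ω_c = 74  ⇒  ω_c = 37/51
  ⇒ ω_c²/ω_r² = 37/51
Coupling ω_r² = ω_c¹ ⇒ overall = 13/20 × 37/51 = 481/1020

481/1020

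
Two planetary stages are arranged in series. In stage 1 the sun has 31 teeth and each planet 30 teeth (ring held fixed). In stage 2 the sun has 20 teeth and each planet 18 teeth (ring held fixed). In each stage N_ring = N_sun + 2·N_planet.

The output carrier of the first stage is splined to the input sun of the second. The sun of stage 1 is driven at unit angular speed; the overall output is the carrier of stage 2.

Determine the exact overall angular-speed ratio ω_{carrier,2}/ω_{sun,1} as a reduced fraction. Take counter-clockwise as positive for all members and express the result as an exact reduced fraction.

155/2318

Stage 1: N_ring = 31 + 2·30 = 91
Stage 1: 31(ω_s−ω_c) = −91(ω_r−ω_c),  ω_r=0, ω_s=1
Stage 1: 31(1−ω_c) = −91(0−ω_c)  ⇒  122ω_c = 31  ⇒  ω_c = 31/122
  ⇒ ω_c¹/ω_s¹ = 31/122
Stage 2: N_ring = 20 + 2·18 = 56
Stage 2: 20(ω_s−ω_c) = −56(ω_r−ω_c),  ω_r=0, ω_s=1
Stage 2: 20(1−ω_c) = −56(0−ω_c)  ⇒  76ω_c = 20  ⇒  ω_c = 5/19
  ⇒ ω_c²/ω_s² = 5/19
Coupling ω_s² = ω_c¹ ⇒ overall = 31/122 × 5/19 = 155/2318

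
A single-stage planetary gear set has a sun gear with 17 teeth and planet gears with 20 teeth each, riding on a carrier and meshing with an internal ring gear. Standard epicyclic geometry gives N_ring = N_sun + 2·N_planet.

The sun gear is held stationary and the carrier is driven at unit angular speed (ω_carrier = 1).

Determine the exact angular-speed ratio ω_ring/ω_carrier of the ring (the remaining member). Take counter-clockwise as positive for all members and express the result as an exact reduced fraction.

N_ring = 17 + 2·20 = 57
17(ω_s−ω_c) = −57(ω_r−ω_c),  ω_s=0, ω_c=1
ω_r = 1 − (17/57)(0−1) = 74/57
ω_r/ω_c = 74/57

74/57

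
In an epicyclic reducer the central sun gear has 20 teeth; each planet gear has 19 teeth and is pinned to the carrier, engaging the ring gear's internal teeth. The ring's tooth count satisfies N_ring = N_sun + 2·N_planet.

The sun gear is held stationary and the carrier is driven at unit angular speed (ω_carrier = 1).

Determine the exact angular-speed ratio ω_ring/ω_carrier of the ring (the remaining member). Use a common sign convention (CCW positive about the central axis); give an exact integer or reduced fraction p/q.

39/29

N_ring = 20 + 2·19 = 58
20(ω_s−ω_c) = −58(ω_r−ω_c),  ω_s=0, ω_c=1
ω_r = 1 − (20/58)(0−1) = 39/29
ω_r/ω_c = 39/29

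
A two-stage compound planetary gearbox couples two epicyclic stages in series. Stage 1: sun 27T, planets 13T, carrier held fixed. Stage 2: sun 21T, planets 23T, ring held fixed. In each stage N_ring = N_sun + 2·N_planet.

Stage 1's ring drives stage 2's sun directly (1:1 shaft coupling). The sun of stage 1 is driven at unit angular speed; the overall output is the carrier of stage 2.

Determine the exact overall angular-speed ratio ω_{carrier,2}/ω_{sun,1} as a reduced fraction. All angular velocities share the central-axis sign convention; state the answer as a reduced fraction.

Stage 1: N_ring = 27 + 2·13 = 53
Stage 1: 27(ω_s−ω_c) = −53(ω_r−ω_c),  ω_c=0, ω_s=1
Stage 1: ω_r = 0 − (27/53)(1−0) = -27/53
  ⇒ ω_r¹/ω_s¹ = -27/53
Stage 2: N_ring = 21 + 2·23 = 67
Stage 2: 21(ω_s−ω_c) = −67(ω_r−ω_c),  ω_r=0, ω_s=1
Stage 2: 21(1−ω_c) = −67(0−ω_c)  ⇒  88ω_c = 21  ⇒  ω_c = 21/88
  ⇒ ω_c²/ω_s² = 21/88
Coupling ω_s² = ω_r¹ ⇒ overall = -27/53 × 21/88 = -567/4664

-567/4664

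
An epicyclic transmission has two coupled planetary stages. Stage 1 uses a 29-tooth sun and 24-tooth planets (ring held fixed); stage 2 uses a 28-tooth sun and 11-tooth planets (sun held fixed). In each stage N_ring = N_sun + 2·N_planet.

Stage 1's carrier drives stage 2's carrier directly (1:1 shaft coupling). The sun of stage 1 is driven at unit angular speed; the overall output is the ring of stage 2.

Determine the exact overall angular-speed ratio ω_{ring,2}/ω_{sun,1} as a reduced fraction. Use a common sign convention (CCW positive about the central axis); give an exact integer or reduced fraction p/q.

Stage 1: N_ring = 29 + 2·24 = 77
Stage 1: 29(ω_s−ω_c) = −77(ω_r−ω_c),  ω_r=0, ω_s=1
Stage 1: 29(1−ω_c) = −77(0−ω_c)  ⇒  106ω_c = 29  ⇒  ω_c = 29/106
  ⇒ ω_c¹/ω_s¹ = 29/106
Stage 2: N_ring = 28 + 2·11 = 50
Stage 2: 28(ω_s−ω_c) = −50(ω_r−ω_c),  ω_s=0, ω_c=1
Stage 2: ω_r = 1 − (28/50)(0−1) = 39/25
  ⇒ ω_r²/ω_c² = 39/25
Coupling ω_c² = ω_c¹ ⇒ overall = 29/106 × 39/25 = 1131/2650

1131/2650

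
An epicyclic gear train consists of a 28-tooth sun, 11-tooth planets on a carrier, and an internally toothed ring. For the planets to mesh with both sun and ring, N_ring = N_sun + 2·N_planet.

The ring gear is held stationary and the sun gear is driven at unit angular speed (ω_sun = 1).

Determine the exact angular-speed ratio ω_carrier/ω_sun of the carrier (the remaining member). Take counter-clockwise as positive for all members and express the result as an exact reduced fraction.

N_ring = 28 + 2·11 = 50
28(ω_s−ω_c) = −50(ω_r−ω_c),  ω_r=0, ω_s=1
28(1−ω_c) = −50(0−ω_c)  ⇒  78ω_c = 28  ⇒  ω_c = 14/39
ω_c/ω_s = 14/39

14/39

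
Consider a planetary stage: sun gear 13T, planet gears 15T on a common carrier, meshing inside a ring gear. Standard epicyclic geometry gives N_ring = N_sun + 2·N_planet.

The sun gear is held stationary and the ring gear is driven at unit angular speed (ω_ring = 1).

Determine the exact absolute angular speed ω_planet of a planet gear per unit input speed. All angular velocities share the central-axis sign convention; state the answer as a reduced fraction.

N_ring = 13 + 2·15 = 43
13(ω_s−ω_c) = −43(ω_r−ω_c),  ω_s=0, ω_r=1
13(0−ω_c) = −43(1−ω_c)  ⇒  56ω_c = 43  ⇒  ω_c = 43/56
sun–planet: 13·(0−43/56) = −15·(ω_p−ω_c)  ⇒  ω_p−ω_c = −(13/15)·(-43/56) = 559/840
ω_p = 43/56 + 559/840 = 43/30

43/30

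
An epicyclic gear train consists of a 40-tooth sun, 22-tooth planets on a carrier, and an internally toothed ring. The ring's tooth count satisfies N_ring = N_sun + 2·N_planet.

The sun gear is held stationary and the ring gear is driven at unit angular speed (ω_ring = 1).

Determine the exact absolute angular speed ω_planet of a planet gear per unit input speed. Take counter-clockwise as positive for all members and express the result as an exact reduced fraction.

N_ring = 40 + 2·22 = 84
40(ω_s−ω_c) = −84(ω_r−ω_c),  ω_s=0, ω_r=1
40(0−ω_c) = −84(1−ω_c)  ⇒  124ω_c = 84  ⇒  ω_c = 21/31
sun–planet: 40·(0−21/31) = −22·(ω_p−ω_c)  ⇒  ω_p−ω_c = −(40/22)·(-21/31) = 420/341
ω_p = 21/31 + 420/341 = 21/11

21/11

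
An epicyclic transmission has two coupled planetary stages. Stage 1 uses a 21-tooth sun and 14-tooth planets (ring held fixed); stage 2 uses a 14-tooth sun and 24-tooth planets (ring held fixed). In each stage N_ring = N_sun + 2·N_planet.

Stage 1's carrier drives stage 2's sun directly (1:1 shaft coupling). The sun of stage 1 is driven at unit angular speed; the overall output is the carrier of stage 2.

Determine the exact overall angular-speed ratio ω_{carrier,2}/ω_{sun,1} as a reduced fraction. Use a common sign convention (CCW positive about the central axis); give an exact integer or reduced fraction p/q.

21/380

Stage 1: N_ring = 21 + 2·14 = 49
Stage 1: 21(ω_s−ω_c) = −49(ω_r−ω_c),  ω_r=0, ω_s=1
Stage 1: 21(1−ω_c) = −49(0−ω_c)  ⇒  70ω_c = 21  ⇒  ω_c = 3/10
  ⇒ ω_c¹/ω_s¹ = 3/10
Stage 2: N_ring = 14 + 2·24 = 62
Stage 2: 14(ω_s−ω_c) = −62(ω_r−ω_c),  ω_r=0, ω_s=1
Stage 2: 14(1−ω_c) = −62(0−ω_c)  ⇒  76ω_c = 14  ⇒  ω_c = 7/38
  ⇒ ω_c²/ω_s² = 7/38
Coupling ω_s² = ω_c¹ ⇒ overall = 3/10 × 7/38 = 21/380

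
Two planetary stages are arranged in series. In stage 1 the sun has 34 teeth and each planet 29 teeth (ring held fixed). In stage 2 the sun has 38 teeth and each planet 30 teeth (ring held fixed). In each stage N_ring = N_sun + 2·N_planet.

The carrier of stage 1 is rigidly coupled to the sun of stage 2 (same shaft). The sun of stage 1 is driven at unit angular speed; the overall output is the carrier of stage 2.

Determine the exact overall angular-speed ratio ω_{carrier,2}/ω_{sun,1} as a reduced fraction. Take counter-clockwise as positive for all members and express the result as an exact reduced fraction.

Stage 1: N_ring = 34 + 2·29 = 92
Stage 1: 34(ω_s−ω_c) = −92(ω_r−ω_c),  ω_r=0, ω_s=1
Stage 1: 34(1−ω_c) = −92(0−ω_c)  ⇒  126ω_c = 34  ⇒  ω_c = 17/63
  ⇒ ω_c¹/ω_s¹ = 17/63
Stage 2: N_ring = 38 + 2·30 = 98
Stage 2: 38(ω_s−ω_c) = −98(ω_r−ω_c),  ω_r=0, ω_s=1
Stage 2: 38(1−ω_c) = −98(0−ω_c)  ⇒  136ω_c = 38  ⇒  ω_c = 19/68
  ⇒ ω_c²/ω_s² = 19/68
Coupling ω_s² = ω_c¹ ⇒ overall = 17/63 × 19/68 = 19/252

19/252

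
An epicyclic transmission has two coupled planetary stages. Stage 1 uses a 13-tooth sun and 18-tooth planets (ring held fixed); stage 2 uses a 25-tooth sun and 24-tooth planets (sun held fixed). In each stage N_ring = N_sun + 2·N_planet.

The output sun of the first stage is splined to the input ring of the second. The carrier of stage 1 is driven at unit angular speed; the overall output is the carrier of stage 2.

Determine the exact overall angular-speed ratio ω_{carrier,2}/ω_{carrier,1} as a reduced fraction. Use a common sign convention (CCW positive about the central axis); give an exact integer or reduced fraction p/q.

2263/637

Stage 1: N_ring = 13 + 2·18 = 49
Stage 1: 13(ω_s−ω_c) = −49(ω_r−ω_c),  ω_r=0, ω_c=1
Stage 1: ω_s = 1 − (49/13)(0−1) = 62/13
  ⇒ ω_s¹/ω_c¹ = 62/13
Stage 2: N_ring = 25 + 2·24 = 73
Stage 2: 25(ω_s−ω_c) = −73(ω_r−ω_c),  ω_s=0, ω_r=1
Stage 2: 25(0−ω_c) = −73(1−ω_c)  ⇒  98ω_c = 73  ⇒  ω_c = 73/98
  ⇒ ω_c²/ω_r² = 73/98
Coupling ω_r² = ω_s¹ ⇒ overall = 62/13 × 73/98 = 2263/637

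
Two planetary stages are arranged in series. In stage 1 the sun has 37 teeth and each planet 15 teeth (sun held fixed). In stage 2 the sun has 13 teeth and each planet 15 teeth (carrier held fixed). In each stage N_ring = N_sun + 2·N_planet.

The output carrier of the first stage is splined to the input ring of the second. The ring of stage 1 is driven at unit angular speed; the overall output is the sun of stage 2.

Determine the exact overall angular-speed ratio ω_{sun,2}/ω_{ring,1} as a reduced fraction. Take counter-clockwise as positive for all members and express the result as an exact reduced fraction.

Stage 1: N_ring = 37 + 2·15 = 67
Stage 1: 37(ω_s−ω_c) = −67(ω_r−ω_c),  ω_s=0, ω_r=1
Stage 1: 37(0−ω_c) = −67(1−ω_c)  ⇒  104ω_c = 67  ⇒  ω_c = 67/104
  ⇒ ω_c¹/ω_r¹ = 67/104
Stage 2: N_ring = 13 + 2·15 = 43
Stage 2: 13(ω_s−ω_c) = −43(ω_r−ω_c),  ω_c=0, ω_r=1
Stage 2: ω_s = 0 − (43/13)(1−0) = -43/13
  ⇒ ω_s²/ω_r² = -43/13
Coupling ω_r² = ω_c¹ ⇒ overall = 67/104 × -43/13 = -2881/1352

-2881/1352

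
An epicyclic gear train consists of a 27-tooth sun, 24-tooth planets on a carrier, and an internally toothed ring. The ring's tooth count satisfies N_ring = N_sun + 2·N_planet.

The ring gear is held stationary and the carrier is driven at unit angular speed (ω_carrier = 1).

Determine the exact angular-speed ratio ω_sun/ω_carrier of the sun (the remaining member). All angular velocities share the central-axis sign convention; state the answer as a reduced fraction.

N_ring = 27 + 2·24 = 75
27(ω_s−ω_c) = −75(ω_r−ω_c),  ω_r=0, ω_c=1
ω_s = 1 − (75/27)(0−1) = 34/9
ω_s/ω_c = 34/9

34/9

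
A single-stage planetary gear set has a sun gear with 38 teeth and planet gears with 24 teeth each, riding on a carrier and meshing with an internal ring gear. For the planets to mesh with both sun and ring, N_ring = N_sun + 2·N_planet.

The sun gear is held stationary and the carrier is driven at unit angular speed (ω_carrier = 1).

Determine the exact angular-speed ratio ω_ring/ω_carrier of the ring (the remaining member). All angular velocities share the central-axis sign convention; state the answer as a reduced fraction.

62/43

N_ring = 38 + 2·24 = 86
38(ω_s−ω_c) = −86(ω_r−ω_c),  ω_s=0, ω_c=1
ω_r = 1 − (38/86)(0−1) = 62/43
ω_r/ω_c = 62/43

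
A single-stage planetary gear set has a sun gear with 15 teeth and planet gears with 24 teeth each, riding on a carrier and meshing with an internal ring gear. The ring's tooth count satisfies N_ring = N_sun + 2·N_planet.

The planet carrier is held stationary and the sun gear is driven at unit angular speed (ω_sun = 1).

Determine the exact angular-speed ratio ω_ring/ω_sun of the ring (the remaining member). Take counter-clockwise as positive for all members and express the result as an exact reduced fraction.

N_ring = 15 + 2·24 = 63
15(ω_s−ω_c) = −63(ω_r−ω_c),  ω_c=0, ω_s=1
ω_r = 0 − (15/63)(1−0) = -5/21
ω_r/ω_s = -5/21

-5/21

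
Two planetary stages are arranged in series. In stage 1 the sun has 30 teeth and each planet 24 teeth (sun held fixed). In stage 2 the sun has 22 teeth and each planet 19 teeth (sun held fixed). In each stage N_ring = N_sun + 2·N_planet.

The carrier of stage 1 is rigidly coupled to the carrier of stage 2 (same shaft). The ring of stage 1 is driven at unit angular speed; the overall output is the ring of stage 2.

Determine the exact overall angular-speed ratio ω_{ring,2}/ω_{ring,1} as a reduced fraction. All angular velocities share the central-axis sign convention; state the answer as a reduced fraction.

Stage 1: N_ring = 30 + 2·24 = 78
Stage 1: 30(ω_s−ω_c) = −78(ω_r−ω_c),  ω_s=0, ω_r=1
Stage 1: 30(0−ω_c) = −78(1−ω_c)  ⇒  108ω_c = 78  ⇒  ω_c = 13/18
  ⇒ ω_c¹/ω_r¹ = 13/18
Stage 2: N_ring = 22 + 2·19 = 60
Stage 2: 22(ω_s−ω_c) = −60(ω_r−ω_c),  ω_s=0, ω_c=1
Stage 2: ω_r = 1 − (22/60)(0−1) = 41/30
  ⇒ ω_r²/ω_c² = 41/30
Coupling ω_c² = ω_c¹ ⇒ overall = 13/18 × 41/30 = 533/540

533/540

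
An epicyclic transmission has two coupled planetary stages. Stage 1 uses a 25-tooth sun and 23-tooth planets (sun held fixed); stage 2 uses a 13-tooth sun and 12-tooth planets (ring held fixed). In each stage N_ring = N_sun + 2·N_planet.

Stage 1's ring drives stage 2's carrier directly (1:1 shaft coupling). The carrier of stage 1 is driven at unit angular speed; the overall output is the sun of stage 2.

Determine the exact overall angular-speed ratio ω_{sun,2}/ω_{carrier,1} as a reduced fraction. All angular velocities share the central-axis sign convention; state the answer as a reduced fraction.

Stage 1: N_ring = 25 + 2·23 = 71
Stage 1: 25(ω_s−ω_c) = −71(ω_r−ω_c),  ω_s=0, ω_c=1
Stage 1: ω_r = 1 − (25/71)(0−1) = 96/71
  ⇒ ω_r¹/ω_c¹ = 96/71
Stage 2: N_ring = 13 + 2·12 = 37
Stage 2: 13(ω_s−ω_c) = −37(ω_r−ω_c),  ω_r=0, ω_c=1
Stage 2: ω_s = 1 − (37/13)(0−1) = 50/13
  ⇒ ω_s²/ω_c² = 50/13
Coupling ω_c² = ω_r¹ ⇒ overall = 96/71 × 50/13 = 4800/923

4800/923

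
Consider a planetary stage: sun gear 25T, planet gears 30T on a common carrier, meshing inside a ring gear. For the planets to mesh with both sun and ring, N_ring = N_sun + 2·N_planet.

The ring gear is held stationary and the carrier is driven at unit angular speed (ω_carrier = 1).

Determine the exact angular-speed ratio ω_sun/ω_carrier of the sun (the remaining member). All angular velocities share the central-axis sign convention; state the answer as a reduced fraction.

N_ring = 25 + 2·30 = 85
25(ω_s−ω_c) = −85(ω_r−ω_c),  ω_r=0, ω_c=1
ω_s = 1 − (85/25)(0−1) = 22/5
ω_s/ω_c = 22/5

22/5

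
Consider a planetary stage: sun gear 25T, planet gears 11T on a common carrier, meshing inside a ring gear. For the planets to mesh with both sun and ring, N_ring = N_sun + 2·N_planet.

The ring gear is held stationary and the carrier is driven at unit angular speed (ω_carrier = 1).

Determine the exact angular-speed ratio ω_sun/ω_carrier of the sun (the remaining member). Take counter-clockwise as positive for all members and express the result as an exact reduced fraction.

N_ring = 25 + 2·11 = 47
25(ω_s−ω_c) = −47(ω_r−ω_c),  ω_r=0, ω_c=1
ω_s = 1 − (47/25)(0−1) = 72/25
ω_s/ω_c = 72/25

72/25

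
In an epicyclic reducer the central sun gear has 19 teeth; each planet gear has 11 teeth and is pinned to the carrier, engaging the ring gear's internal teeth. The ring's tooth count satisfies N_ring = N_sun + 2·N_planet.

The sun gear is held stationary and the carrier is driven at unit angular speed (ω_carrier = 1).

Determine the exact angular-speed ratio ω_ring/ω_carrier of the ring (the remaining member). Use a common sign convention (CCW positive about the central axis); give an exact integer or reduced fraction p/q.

N_ring = 19 + 2·11 = 41
19(ω_s−ω_c) = −41(ω_r−ω_c),  ω_s=0, ω_c=1
ω_r = 1 − (19/41)(0−1) = 60/41
ω_r/ω_c = 60/41

60/41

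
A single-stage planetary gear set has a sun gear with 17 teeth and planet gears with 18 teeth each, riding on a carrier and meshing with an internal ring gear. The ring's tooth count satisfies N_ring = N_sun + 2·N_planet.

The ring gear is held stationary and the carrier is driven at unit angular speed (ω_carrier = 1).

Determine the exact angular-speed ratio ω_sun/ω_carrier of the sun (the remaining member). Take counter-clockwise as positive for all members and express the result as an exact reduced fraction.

N_ring = 17 + 2·18 = 53
17(ω_s−ω_c) = −53(ω_r−ω_c),  ω_r=0, ω_c=1
ω_s = 1 − (53/17)(0−1) = 70/17
ω_s/ω_c = 70/17

70/17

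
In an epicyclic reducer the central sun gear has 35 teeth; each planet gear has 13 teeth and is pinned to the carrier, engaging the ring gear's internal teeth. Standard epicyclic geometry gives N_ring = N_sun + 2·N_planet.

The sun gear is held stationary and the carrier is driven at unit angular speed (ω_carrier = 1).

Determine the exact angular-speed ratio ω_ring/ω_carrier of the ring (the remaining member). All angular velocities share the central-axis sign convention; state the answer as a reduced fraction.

96/61

N_ring = 35 + 2·13 = 61
35(ω_s−ω_c) = −61(ω_r−ω_c),  ω_s=0, ω_c=1
ω_r = 1 − (35/61)(0−1) = 96/61
ω_r/ω_c = 96/61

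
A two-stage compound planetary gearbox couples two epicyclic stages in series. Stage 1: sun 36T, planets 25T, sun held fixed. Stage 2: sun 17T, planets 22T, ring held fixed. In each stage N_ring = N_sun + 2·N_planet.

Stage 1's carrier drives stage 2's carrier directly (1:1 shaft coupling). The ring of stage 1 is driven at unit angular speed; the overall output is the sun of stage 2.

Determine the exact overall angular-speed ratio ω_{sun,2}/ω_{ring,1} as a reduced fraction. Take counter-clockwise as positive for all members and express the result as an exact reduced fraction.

Stage 1: N_ring = 36 + 2·25 = 86
Stage 1: 36(ω_s−ω_c) = −86(ω_r−ω_c),  ω_s=0, ω_r=1
Stage 1: 36(0−ω_c) = −86(1−ω_c)  ⇒  122ω_c = 86  ⇒  ω_c = 43/61
  ⇒ ω_c¹/ω_r¹ = 43/61
Stage 2: N_ring = 17 + 2·22 = 61
Stage 2: 17(ω_s−ω_c) = −61(ω_r−ω_c),  ω_r=0, ω_c=1
Stage 2: ω_s = 1 − (61/17)(0−1) = 78/17
  ⇒ ω_s²/ω_c² = 78/17
Coupling ω_c² = ω_c¹ ⇒ overall = 43/61 × 78/17 = 3354/1037

3354/1037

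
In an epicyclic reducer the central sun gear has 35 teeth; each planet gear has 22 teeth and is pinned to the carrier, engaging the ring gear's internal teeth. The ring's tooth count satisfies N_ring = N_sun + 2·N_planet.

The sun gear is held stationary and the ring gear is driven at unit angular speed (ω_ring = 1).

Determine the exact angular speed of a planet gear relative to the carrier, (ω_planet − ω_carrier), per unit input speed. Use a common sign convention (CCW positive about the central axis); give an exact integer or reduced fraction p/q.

2765/2508

N_ring = 35 + 2·22 = 79
35(ω_s−ω_c) = −79(ω_r−ω_c),  ω_s=0, ω_r=1
35(0−ω_c) = −79(1−ω_c)  ⇒  114ω_c = 79  ⇒  ω_c = 79/114
sun–planet: 35·(0−79/114) = −22·(ω_p−ω_c)  ⇒  ω_p−ω_c = −(35/22)·(-79/114) = 2765/2508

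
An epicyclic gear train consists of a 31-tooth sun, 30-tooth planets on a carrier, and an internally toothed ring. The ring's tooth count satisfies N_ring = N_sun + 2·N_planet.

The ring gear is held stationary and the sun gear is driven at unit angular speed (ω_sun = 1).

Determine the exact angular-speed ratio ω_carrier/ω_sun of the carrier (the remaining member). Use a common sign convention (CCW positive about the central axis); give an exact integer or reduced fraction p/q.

31/122

N_ring = 31 + 2·30 = 91
31(ω_s−ω_c) = −91(ω_r−ω_c),  ω_r=0, ω_s=1
31(1−ω_c) = −91(0−ω_c)  ⇒  122ω_c = 31  ⇒  ω_c = 31/122
ω_c/ω_s = 31/122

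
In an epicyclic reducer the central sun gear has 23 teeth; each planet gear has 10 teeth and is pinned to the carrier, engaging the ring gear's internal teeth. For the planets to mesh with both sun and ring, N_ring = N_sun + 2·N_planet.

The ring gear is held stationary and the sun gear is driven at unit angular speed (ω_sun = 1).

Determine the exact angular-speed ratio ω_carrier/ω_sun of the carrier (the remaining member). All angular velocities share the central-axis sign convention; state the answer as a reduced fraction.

N_ring = 23 + 2·10 = 43
23(ω_s−ω_c) = −43(ω_r−ω_c),  ω_r=0, ω_s=1
23(1−ω_c) = −43(0−ω_c)  ⇒  66ω_c = 23  ⇒  ω_c = 23/66
ω_c/ω_s = 23/66

23/66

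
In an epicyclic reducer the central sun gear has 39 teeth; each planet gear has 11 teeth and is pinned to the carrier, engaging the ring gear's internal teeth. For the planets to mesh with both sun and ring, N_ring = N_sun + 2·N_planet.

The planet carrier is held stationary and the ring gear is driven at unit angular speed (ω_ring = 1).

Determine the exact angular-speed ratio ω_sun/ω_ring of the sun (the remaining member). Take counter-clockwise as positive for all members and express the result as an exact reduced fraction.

N_ring = 39 + 2·11 = 61
39(ω_s−ω_c) = −61(ω_r−ω_c),  ω_c=0, ω_r=1
ω_s = 0 − (61/39)(1−0) = -61/39
ω_s/ω_r = -61/39

-61/39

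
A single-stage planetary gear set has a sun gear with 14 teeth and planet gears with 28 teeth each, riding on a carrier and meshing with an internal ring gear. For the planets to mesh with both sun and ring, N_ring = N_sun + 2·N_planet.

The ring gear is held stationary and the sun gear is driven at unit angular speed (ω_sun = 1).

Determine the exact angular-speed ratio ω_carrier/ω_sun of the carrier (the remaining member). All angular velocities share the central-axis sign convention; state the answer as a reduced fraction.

N_ring = 14 + 2·28 = 70
14(ω_s−ω_c) = −70(ω_r−ω_c),  ω_r=0, ω_s=1
14(1−ω_c) = −70(0−ω_c)  ⇒  84ω_c = 14  ⇒  ω_c = 1/6
ω_c/ω_s = 1/6

1/6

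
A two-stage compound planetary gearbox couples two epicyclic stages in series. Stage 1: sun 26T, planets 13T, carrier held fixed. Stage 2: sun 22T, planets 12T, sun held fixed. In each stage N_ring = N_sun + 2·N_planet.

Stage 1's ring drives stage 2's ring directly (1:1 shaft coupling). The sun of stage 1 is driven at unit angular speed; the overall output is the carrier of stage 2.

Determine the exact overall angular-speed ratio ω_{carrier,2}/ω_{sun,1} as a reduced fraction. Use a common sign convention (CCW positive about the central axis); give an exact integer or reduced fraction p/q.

Stage 1: N_ring = 26 + 2·13 = 52
Stage 1: 26(ω_s−ω_c) = −52(ω_r−ω_c),  ω_c=0, ω_s=1
Stage 1: ω_r = 0 − (26/52)(1−0) = -1/2
  ⇒ ω_r¹/ω_s¹ = -1/2
Stage 2: N_ring = 22 + 2·12 = 46
Stage 2: 22(ω_s−ω_c) = −46(ω_r−ω_c),  ω_s=0, ω_r=1
Stage 2: 22(0−ω_c) = −46(1−ω_c)  ⇒  68ω_c = 46  ⇒  ω_c = 23/34
  ⇒ ω_c²/ω_r² = 23/34
Coupling ω_r² = ω_r¹ ⇒ overall = -1/2 × 23/34 = -23/68

-23/68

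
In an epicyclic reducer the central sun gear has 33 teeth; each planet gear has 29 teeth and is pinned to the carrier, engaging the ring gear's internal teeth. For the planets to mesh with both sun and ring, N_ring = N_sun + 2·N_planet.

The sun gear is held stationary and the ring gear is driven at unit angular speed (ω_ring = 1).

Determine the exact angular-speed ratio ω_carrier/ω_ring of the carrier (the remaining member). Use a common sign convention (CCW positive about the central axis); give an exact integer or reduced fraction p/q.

91/124

N_ring = 33 + 2·29 = 91
33(ω_s−ω_c) = −91(ω_r−ω_c),  ω_s=0, ω_r=1
33(0−ω_c) = −91(1−ω_c)  ⇒  124ω_c = 91  ⇒  ω_c = 91/124
ω_c/ω_r = 91/124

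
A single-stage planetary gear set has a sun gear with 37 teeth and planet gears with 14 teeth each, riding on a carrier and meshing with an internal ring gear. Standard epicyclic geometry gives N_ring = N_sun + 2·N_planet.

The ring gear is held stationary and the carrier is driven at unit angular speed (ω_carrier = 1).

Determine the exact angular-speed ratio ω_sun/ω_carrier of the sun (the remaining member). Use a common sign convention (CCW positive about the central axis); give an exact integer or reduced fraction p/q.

N_ring = 37 + 2·14 = 65
37(ω_s−ω_c) = −65(ω_r−ω_c),  ω_r=0, ω_c=1
ω_s = 1 − (65/37)(0−1) = 102/37
ω_s/ω_c = 102/37

102/37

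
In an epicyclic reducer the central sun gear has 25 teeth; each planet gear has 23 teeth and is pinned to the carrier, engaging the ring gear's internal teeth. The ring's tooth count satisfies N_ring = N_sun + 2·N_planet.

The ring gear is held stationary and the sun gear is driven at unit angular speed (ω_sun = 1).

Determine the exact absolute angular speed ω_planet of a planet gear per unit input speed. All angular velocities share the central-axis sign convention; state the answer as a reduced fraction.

-25/46

N_ring = 25 + 2·23 = 71
25(ω_s−ω_c) = −71(ω_r−ω_c),  ω_r=0, ω_s=1
25(1−ω_c) = −71(0−ω_c)  ⇒  96ω_c = 25  ⇒  ω_c = 25/96
sun–planet: 25·(1−25/96) = −23·(ω_p−ω_c)  ⇒  ω_p−ω_c = −(25/23)·(71/96) = -1775/2208
ω_p = 25/96 − 1775/2208 = -25/46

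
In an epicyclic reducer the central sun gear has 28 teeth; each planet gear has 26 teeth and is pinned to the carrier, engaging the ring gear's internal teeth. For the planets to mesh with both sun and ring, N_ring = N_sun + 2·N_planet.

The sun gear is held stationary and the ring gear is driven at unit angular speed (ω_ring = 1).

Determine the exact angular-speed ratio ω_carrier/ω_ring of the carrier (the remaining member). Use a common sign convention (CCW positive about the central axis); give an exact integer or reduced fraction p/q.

N_ring = 28 + 2·26 = 80
28(ω_s−ω_c) = −80(ω_r−ω_c),  ω_s=0, ω_r=1
28(0−ω_c) = −80(1−ω_c)  ⇒  108ω_c = 80  ⇒  ω_c = 20/27
ω_c/ω_r = 20/27

20/27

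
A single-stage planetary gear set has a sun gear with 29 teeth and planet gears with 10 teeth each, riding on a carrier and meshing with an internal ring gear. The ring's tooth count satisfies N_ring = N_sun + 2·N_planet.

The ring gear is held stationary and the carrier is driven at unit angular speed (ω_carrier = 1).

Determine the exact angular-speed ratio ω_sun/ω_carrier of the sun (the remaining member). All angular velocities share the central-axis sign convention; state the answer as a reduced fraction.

N_ring = 29 + 2·10 = 49
29(ω_s−ω_c) = −49(ω_r−ω_c),  ω_r=0, ω_c=1
ω_s = 1 − (49/29)(0−1) = 78/29
ω_s/ω_c = 78/29

78/29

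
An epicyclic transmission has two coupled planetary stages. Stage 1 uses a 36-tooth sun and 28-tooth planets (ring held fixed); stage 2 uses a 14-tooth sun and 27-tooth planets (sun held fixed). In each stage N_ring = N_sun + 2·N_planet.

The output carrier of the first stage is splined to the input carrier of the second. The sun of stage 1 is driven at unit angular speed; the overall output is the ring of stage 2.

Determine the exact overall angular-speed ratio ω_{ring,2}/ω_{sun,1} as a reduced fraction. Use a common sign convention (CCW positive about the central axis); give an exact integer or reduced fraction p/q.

Stage 1: N_ring = 36 + 2·28 = 92
Stage 1: 36(ω_s−ω_c) = −92(ω_r−ω_c),  ω_r=0, ω_s=1
Stage 1: 36(1−ω_c) = −92(0−ω_c)  ⇒  128ω_c = 36  ⇒  ω_c = 9/32
  ⇒ ω_c¹/ω_s¹ = 9/32
Stage 2: N_ring = 14 + 2·27 = 68
Stage 2: 14(ω_s−ω_c) = −68(ω_r−ω_c),  ω_s=0, ω_c=1
Stage 2: ω_r = 1 − (14/68)(0−1) = 41/34
  ⇒ ω_r²/ω_c² = 41/34
Coupling ω_c² = ω_c¹ ⇒ overall = 9/32 × 41/34 = 369/1088

369/1088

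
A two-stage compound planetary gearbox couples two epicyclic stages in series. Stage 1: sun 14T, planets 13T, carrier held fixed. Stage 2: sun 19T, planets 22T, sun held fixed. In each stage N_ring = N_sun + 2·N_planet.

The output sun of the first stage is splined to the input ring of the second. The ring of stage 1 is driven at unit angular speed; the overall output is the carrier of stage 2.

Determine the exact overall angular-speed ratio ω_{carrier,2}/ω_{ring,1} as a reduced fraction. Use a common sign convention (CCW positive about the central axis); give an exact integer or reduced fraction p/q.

Stage 1: N_ring = 14 + 2·13 = 40
Stage 1: 14(ω_s−ω_c) = −40(ω_r−ω_c),  ω_c=0, ω_r=1
Stage 1: ω_s = 0 − (40/14)(1−0) = -20/7
  ⇒ ω_s¹/ω_r¹ = -20/7
Stage 2: N_ring = 19 + 2·22 = 63
Stage 2: 19(ω_s−ω_c) = −63(ω_r−ω_c),  ω_s=0, ω_r=1
Stage 2: 19(0−ω_c) = −63(1−ω_c)  ⇒  82ω_c = 63  ⇒  ω_c = 63/82
  ⇒ ω_c²/ω_r² = 63/82
Coupling ω_r² = ω_s¹ ⇒ overall = -20/7 × 63/82 = -90/41

-90/41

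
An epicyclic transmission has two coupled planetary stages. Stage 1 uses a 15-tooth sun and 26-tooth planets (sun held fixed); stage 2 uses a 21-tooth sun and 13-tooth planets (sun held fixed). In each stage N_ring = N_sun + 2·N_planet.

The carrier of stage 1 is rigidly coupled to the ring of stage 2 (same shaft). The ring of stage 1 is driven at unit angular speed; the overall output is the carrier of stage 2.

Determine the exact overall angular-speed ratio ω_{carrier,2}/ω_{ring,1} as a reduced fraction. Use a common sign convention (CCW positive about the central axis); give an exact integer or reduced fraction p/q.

Stage 1: N_ring = 15 + 2·26 = 67
Stage 1: 15(ω_s−ω_c) = −67(ω_r−ω_c),  ω_s=0, ω_r=1
Stage 1: 15(0−ω_c) = −67(1−ω_c)  ⇒  82ω_c = 67  ⇒  ω_c = 67/82
  ⇒ ω_c¹/ω_r¹ = 67/82
Stage 2: N_ring = 21 + 2·13 = 47
Stage 2: 21(ω_s−ω_c) = −47(ω_r−ω_c),  ω_s=0, ω_r=1
Stage 2: 21(0−ω_c) = −47(1−ω_c)  ⇒  68ω_c = 47  ⇒  ω_c = 47/68
  ⇒ ω_c²/ω_r² = 47/68
Coupling ω_r² = ω_c¹ ⇒ overall = 67/82 × 47/68 = 3149/5576

3149/5576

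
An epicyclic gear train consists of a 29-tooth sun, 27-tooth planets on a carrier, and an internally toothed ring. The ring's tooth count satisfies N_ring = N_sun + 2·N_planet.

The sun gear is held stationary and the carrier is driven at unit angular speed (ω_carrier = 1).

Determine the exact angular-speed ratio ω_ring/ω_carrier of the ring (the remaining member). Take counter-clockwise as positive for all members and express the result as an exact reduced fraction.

112/83

N_ring = 29 + 2·27 = 83
29(ω_s−ω_c) = −83(ω_r−ω_c),  ω_s=0, ω_c=1
ω_r = 1 − (29/83)(0−1) = 112/83
ω_r/ω_c = 112/83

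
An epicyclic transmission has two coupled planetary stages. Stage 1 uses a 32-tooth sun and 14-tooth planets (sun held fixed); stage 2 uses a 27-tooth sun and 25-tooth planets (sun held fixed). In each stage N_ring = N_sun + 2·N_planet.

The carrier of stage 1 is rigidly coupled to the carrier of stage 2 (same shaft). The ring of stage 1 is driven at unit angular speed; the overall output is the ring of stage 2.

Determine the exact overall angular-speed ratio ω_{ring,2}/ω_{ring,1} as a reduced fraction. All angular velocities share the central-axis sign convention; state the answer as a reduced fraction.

1560/1771

Stage 1: N_ring = 32 + 2·14 = 60
Stage 1: 32(ω_s−ω_c) = −60(ω_r−ω_c),  ω_s=0, ω_r=1
Stage 1: 32(0−ω_c) = −60(1−ω_c)  ⇒  92ω_c = 60  ⇒  ω_c = 15/23
  ⇒ ω_c¹/ω_r¹ = 15/23
Stage 2: N_ring = 27 + 2·25 = 77
Stage 2: 27(ω_s−ω_c) = −77(ω_r−ω_c),  ω_s=0, ω_c=1
Stage 2: ω_r = 1 − (27/77)(0−1) = 104/77
  ⇒ ω_r²/ω_c² = 104/77
Coupling ω_c² = ω_c¹ ⇒ overall = 15/23 × 104/77 = 1560/1771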